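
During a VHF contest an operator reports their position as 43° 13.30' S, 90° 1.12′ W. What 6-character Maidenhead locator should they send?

EE46xs

Offset from 180°W / 90°S: lon 89.9813°, lat 46.7783°.
Field (20°×10°, letters A–R): lon ⌊89.9813/20⌋ = 4 → E; lat ⌊46.7783/10⌋ = 4 → E.
Square (2°×1°, digits 0–9): lon ⌊9.9813/2⌋ = 4; lat ⌊6.7783/1⌋ = 6.
Subsquare (5′×2.5′, letters a–x): lon ⌊1.9813/0.0833333⌋ = 23 → x; lat ⌊0.7783/0.0416667⌋ = 18 → s.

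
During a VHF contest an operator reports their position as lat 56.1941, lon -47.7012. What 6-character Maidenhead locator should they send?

GO66de

Shift to the Maidenhead origin (180°W, 90°S): lon 132.2988, lat 146.1941.
Field: 132.2988/20 → 6 → G, 146.1941/10 → 14 → O; chars GO.
Square: 12.2988/2 → 6, 6.1941/1 → 6; chars 66.
Subsquare: 0.2988/0.0833333 → 3 → d, 0.1941/0.0416667 → 4 → e; chars de.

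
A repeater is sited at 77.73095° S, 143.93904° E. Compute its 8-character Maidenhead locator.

QB12xg24

Offset from 180°W / 90°S: lon 323.93904°, lat 12.26905°.
Field: 323.93904/20 → 16 → Q, 12.26905/10 → 1 → B; chars QB.
Square: 3.93904/2 → 1, 2.26905/1 → 2; chars 12.
Subsquare: 1.93904/0.0833333 → 23 → x, 0.26905/0.0416667 → 6 → g; chars xg.
Extended square: 0.02237/0.00833333 → 2, 0.01905/0.00416667 → 4; chars 24.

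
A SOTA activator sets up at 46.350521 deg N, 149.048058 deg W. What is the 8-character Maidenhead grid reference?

Offset from 180°W / 90°S: lon 30.95194°, lat 136.35052°.
Field (20°×10°, letters A–R): lon ⌊30.95194/20⌋ = 1 → B; lat ⌊136.35052/10⌋ = 13 → N.
Square (2°×1°, digits 0–9): lon ⌊10.95194/2⌋ = 5; lat ⌊6.35052/1⌋ = 6.
Subsquare (5′×2.5′, letters a–x): lon ⌊0.95194/0.0833333⌋ = 11 → l; lat ⌊0.35052/0.0416667⌋ = 8 → i.
Extended square (30″×15″, digits 0–9): lon ⌊0.03528/0.00833333⌋ = 4; lat ⌊0.01719/0.00416667⌋ = 4.

BN56li44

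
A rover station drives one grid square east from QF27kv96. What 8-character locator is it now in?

Longitude extended square 9; +1 → 10, wraps to 0, carry into subsquare.
Longitude subsquare k = 10; +1 → 11 = l.
The latitude characters are unchanged.

QF27lv06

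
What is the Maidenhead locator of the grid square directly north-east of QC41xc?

Longitude subsquare x = 23; +1 → 24, wraps to 0 = a, carry into square.
Longitude square 4; +1 → 5.
Latitude subsquare c = 2; +1 → 3 = d.

QC51ad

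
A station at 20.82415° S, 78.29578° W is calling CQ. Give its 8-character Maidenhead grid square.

Offset from 180°W / 90°S: lon 101.70422°, lat 69.17585°.
Field: lon ⌊101.70422/20⌋ = 5 → F; lat ⌊69.17585/10⌋ = 6 → G.
Square: lon ⌊1.70422/2⌋ = 0; lat ⌊9.17585/1⌋ = 9.
Subsquare: lon ⌊1.70422/0.0833333⌋ = 20 → u; lat ⌊0.17585/0.0416667⌋ = 4 → e.
Extended square: lon ⌊0.03755/0.00833333⌋ = 4; lat ⌊0.00918/0.00416667⌋ = 2.

FG09ue42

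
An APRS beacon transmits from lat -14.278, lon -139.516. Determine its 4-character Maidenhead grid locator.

CH05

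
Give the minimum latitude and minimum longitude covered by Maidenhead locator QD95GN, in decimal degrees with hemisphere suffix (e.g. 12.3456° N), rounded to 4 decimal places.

54.4583° S, 158.5000° E

Field Q=16, D=3: +16·20° lon, +3·10° lat → SW at lon 140°, lat -60°.
Square 9, 5: +9·2° lon, +5·1° lat → SW at lon 158°, lat -55°.
Subsquare g=6, n=13: +6·0.0833333° lon, +13·0.0416667° lat → SW at lon 158.5°, lat -54.4583°.
latitude 54.4583° S, longitude 158.5000° E.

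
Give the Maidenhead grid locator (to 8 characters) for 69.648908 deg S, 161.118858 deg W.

AC90ki54

Shift to the Maidenhead origin (180°W, 90°S): lon 18.88114, lat 20.35109.
Field: 18.88114/20 → 0 → A, 20.35109/10 → 2 → C; chars AC.
Square: 18.88114/2 → 9, 0.35109/1 → 0; chars 90.
Subsquare: 0.88114/0.0833333 → 10 → k, 0.35109/0.0416667 → 8 → i; chars ki.
Extended square: 0.04781/0.00833333 → 5, 0.01776/0.00416667 → 4; chars 54.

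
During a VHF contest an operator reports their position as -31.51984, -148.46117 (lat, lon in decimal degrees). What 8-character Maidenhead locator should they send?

BF58sl45

Offset from 180°W / 90°S: lon 31.53883°, lat 58.48016°.
Field: lon ⌊31.53883/20⌋ = 1 → B; lat ⌊58.48016/10⌋ = 5 → F.
Square: lon ⌊11.53883/2⌋ = 5; lat ⌊8.48016/1⌋ = 8.
Subsquare: lon ⌊1.53883/0.0833333⌋ = 18 → s; lat ⌊0.48016/0.0416667⌋ = 11 → l.
Extended square: lon ⌊0.03883/0.00833333⌋ = 4; lat ⌊0.02183/0.00416667⌋ = 5.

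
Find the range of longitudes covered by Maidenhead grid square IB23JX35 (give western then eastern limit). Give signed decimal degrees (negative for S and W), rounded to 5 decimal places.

Field I=8, B=1: +8·20° lon, +1·10° lat → SW at lon -20°, lat -80°.
Square 2, 3: +2·2° lon, +3·1° lat → SW at lon -16°, lat -77°.
Subsquare j=9, x=23: +9·0.0833333° lon, +23·0.0416667° lat → SW at lon -15.25°, lat -76.0417°.
Extended square 3, 5: +3·0.00833333° lon, +5·0.00416667° lat → SW at lon -15.225°, lat -76.0208°.
Cell spans 0.00833333° lon × 0.00416667° lat.
west -15.22500, east -15.21667.

-15.22500, -15.21667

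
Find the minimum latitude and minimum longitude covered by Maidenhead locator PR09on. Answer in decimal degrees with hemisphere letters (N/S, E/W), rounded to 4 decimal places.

89.5417° N, 121.1667° E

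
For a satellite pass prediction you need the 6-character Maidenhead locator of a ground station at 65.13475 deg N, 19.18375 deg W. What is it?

IP05jd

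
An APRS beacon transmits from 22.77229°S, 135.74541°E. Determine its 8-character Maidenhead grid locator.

Shift to the Maidenhead origin (180°W, 90°S): lon 315.74541, lat 67.22771.
Field: lon ⌊315.74541/20⌋ = 15 → P; lat ⌊67.22771/10⌋ = 6 → G.
Square: lon ⌊15.74541/2⌋ = 7; lat ⌊7.22771/1⌋ = 7.
Subsquare: lon ⌊1.74541/0.0833333⌋ = 20 → u; lat ⌊0.22771/0.0416667⌋ = 5 → f.
Extended square: lon ⌊0.07874/0.00833333⌋ = 9; lat ⌊0.01938/0.00416667⌋ = 4.

PG77uf94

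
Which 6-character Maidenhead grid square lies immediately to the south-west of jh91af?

JH81xe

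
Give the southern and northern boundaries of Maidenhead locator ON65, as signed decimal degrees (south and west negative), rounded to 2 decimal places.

Field O=14, N=13: +14·20° lon, +13·10° lat → SW at lon 100°, lat 40°.
Square 6, 5: +6·2° lon, +5·1° lat → SW at lon 112°, lat 45°.
Cell spans 2° lon × 1° lat.
south 45.00, north 46.00.

45.00, 46.00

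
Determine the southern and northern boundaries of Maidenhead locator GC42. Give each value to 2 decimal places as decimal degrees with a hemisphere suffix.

Field G=6, C=2: +6·20° lon, +2·10° lat → SW at lon -60°, lat -70°.
Square 4, 2: +4·2° lon, +2·1° lat → SW at lon -52°, lat -68°.
Cell spans 2° lon × 1° lat.
south 68.00° S, north 67.00° S.

68.00° S, 67.00° S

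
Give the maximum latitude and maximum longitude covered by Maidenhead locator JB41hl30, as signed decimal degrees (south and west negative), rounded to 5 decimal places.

Field J=9, B=1: +9·20° lon, +1·10° lat → SW at lon 0°, lat -80°.
Square 4, 1: +4·2° lon, +1·1° lat → SW at lon 8°, lat -79°.
Subsquare h=7, l=11: +7·0.0833333° lon, +11·0.0416667° lat → SW at lon 8.58333°, lat -78.5417°.
Extended square 3, 0: +3·0.00833333° lon, +0·0.00416667° lat → SW at lon 8.60833°, lat -78.5417°.
Cell spans 0.00833333° lon × 0.00416667° lat. NE corner is SW corner plus one full cell.
latitude -78.53750, longitude 8.61667.

-78.53750, 8.61667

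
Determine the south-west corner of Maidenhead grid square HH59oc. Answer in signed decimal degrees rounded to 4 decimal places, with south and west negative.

-10.9167, -28.8333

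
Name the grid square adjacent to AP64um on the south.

Latitude subsquare m = 12; −1 → 11 = l.
The longitude characters are unchanged.

AP64ul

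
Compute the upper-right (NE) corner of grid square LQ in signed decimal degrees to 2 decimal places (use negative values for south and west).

80.00, 60.00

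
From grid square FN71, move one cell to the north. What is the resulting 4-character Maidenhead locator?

FN72

Latitude square 1; +1 → 2.
The longitude characters are unchanged.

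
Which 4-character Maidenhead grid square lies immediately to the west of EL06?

Longitude square 0; −1 → -1, wraps to 9, carry into field.
Longitude field E = 4; −1 → 3 = D.
The latitude characters are unchanged.

DL96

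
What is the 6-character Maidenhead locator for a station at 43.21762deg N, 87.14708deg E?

NN33nf

Shift to the Maidenhead origin (180°W, 90°S): lon 267.1471, lat 133.2176.
Field: 267.1471/20 → 13 → N, 133.2176/10 → 13 → N; chars NN.
Square: 7.1471/2 → 3, 3.2176/1 → 3; chars 33.
Subsquare: 1.1471/0.0833333 → 13 → n, 0.2176/0.0416667 → 5 → f; chars nf.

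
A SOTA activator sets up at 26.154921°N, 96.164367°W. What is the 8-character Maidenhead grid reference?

EL16wd07

Add 180° to longitude and 90° to latitude: 83.83563, 116.15492.
Field: lon ⌊83.83563/20⌋ = 4 → E; lat ⌊116.15492/10⌋ = 11 → L.
Square: lon ⌊3.83563/2⌋ = 1; lat ⌊6.15492/1⌋ = 6.
Subsquare: lon ⌊1.83563/0.0833333⌋ = 22 → w; lat ⌊0.15492/0.0416667⌋ = 3 → d.
Extended square: lon ⌊0.00230/0.00833333⌋ = 0; lat ⌊0.02992/0.00416667⌋ = 7.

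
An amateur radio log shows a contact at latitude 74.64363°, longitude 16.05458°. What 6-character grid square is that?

Add 180° to longitude and 90° to latitude: 196.0546, 164.6436.
Field (20°×10°, letters A–R): 196.0546/20 → 9 → J, 164.6436/10 → 16 → Q; chars JQ.
Square (2°×1°, digits 0–9): 16.0546/2 → 8, 4.6436/1 → 4; chars 84.
Subsquare (5′×2.5′, letters a–x): 0.0546/0.0833333 → 0 → a, 0.6436/0.0416667 → 15 → p; chars ap.

JQ84ap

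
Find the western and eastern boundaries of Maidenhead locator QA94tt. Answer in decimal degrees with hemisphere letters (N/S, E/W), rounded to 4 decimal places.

Field Q=16, A=0: +16·20° lon, +0·10° lat → SW at lon 140°, lat -90°.
Square 9, 4: +9·2° lon, +4·1° lat → SW at lon 158°, lat -86°.
Subsquare t=19, t=19: +19·0.0833333° lon, +19·0.0416667° lat → SW at lon 159.583°, lat -85.2083°.
Cell spans 0.0833333° lon × 0.0416667° lat.
west 159.5833° E, east 159.6667° E.

159.5833° E, 159.6667° E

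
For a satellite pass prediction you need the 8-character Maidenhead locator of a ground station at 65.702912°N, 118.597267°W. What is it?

DP05qq88

Add 180° to longitude and 90° to latitude: 61.40273, 155.70291.
Field: 61.40273/20 → 3 → D, 155.70291/10 → 15 → P; chars DP.
Square: 1.40273/2 → 0, 5.70291/1 → 5; chars 05.
Subsquare: 1.40273/0.0833333 → 16 → q, 0.70291/0.0416667 → 16 → q; chars qq.
Extended square: 0.06940/0.00833333 → 8, 0.03625/0.00416667 → 8; chars 88.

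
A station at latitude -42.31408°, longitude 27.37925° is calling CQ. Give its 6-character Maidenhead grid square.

KE37qq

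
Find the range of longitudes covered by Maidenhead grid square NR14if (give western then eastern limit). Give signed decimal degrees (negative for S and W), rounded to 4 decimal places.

82.6667, 82.7500

Field N=13, R=17: +13·20° lon, +17·10° lat → SW at lon 80°, lat 80°.
Square 1, 4: +1·2° lon, +4·1° lat → SW at lon 82°, lat 84°.
Subsquare i=8, f=5: +8·0.0833333° lon, +5·0.0416667° lat → SW at lon 82.6667°, lat 84.2083°.
Cell spans 0.0833333° lon × 0.0416667° lat.
west 82.6667, east 82.7500.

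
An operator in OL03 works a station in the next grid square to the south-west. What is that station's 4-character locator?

NL92

Longitude square 0; −1 → -1, wraps to 9, carry into field.
Longitude field O = 14; −1 → 13 = N.
Latitude square 3; −1 → 2.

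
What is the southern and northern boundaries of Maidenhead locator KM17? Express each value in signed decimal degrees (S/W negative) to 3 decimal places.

Field K=10, M=12: +10·20° lon, +12·10° lat → SW at lon 20°, lat 30°.
Square 1, 7: +1·2° lon, +7·1° lat → SW at lon 22°, lat 37°.
Cell spans 2° lon × 1° lat.
south 37.000, north 38.000.

37.000, 38.000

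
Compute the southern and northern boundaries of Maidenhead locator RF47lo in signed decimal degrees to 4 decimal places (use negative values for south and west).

-32.4167, -32.3750

Field R=17, F=5: +17·20° lon, +5·10° lat → SW at lon 160°, lat -40°.
Square 4, 7: +4·2° lon, +7·1° lat → SW at lon 168°, lat -33°.
Subsquare l=11, o=14: +11·0.0833333° lon, +14·0.0416667° lat → SW at lon 168.917°, lat -32.4167°.
Cell spans 0.0833333° lon × 0.0416667° lat.
south -32.4167, north -32.3750.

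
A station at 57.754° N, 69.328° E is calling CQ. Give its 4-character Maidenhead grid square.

MO47

Offset from 180°W / 90°S: lon 249.33°, lat 147.75°.
Field (20°×10°, letters A–R): 249.33/20 → 12 → M, 147.75/10 → 14 → O; chars MO.
Square (2°×1°, digits 0–9): 9.33/2 → 4, 7.75/1 → 7; chars 47.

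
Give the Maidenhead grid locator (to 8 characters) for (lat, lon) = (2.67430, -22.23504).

HJ82vq11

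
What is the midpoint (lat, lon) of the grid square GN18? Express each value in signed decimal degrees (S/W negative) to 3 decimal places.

48.500, -57.000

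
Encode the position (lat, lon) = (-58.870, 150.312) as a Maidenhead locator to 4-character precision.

QD51

Add 180° to longitude and 90° to latitude: 330.31, 31.13.
Field: 330.31/20 → 16 → Q, 31.13/10 → 3 → D; chars QD.
Square: 10.31/2 → 5, 1.13/1 → 1; chars 51.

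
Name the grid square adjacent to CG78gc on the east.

CG78hc

Longitude subsquare g = 6; +1 → 7 = h.
The latitude characters are unchanged.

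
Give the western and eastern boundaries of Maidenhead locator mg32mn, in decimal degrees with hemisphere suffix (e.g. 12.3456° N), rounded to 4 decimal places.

Field M=12, G=6: +12·20° lon, +6·10° lat → SW at lon 60°, lat -30°.
Square 3, 2: +3·2° lon, +2·1° lat → SW at lon 66°, lat -28°.
Subsquare m=12, n=13: +12·0.0833333° lon, +13·0.0416667° lat → SW at lon 67°, lat -27.4583°.
Cell spans 0.0833333° lon × 0.0416667° lat.
west 67.0000° E, east 67.0833° E.

67.0000° E, 67.0833° E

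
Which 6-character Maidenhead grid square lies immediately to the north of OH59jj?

OH59jk

Latitude subsquare j = 9; +1 → 10 = k.
The longitude characters are unchanged.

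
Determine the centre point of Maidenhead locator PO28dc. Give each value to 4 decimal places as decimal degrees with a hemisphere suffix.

58.1042° N, 124.2917° E

Field P=15, O=14: +15·20° lon, +14·10° lat → SW at lon 120°, lat 50°.
Square 2, 8: +2·2° lon, +8·1° lat → SW at lon 124°, lat 58°.
Subsquare d=3, c=2: +3·0.0833333° lon, +2·0.0416667° lat → SW at lon 124.25°, lat 58.0833°.
Cell spans 0.0833333° lon × 0.0416667° lat. Centre is SW corner plus half of each.
latitude 58.1042° N, longitude 124.2917° E.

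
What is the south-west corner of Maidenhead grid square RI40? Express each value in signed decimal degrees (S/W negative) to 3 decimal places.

-10.000, 168.000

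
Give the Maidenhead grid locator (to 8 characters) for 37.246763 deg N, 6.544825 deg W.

Shift to the Maidenhead origin (180°W, 90°S): lon 173.45517, lat 127.24676.
Field: lon ⌊173.45517/20⌋ = 8 → I; lat ⌊127.24676/10⌋ = 12 → M.
Square: lon ⌊13.45517/2⌋ = 6; lat ⌊7.24676/1⌋ = 7.
Subsquare: lon ⌊1.45517/0.0833333⌋ = 17 → r; lat ⌊0.24676/0.0416667⌋ = 5 → f.
Extended square: lon ⌊0.03851/0.00833333⌋ = 4; lat ⌊0.03843/0.00416667⌋ = 9.

IM67rf49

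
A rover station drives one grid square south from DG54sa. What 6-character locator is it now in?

Latitude subsquare a = 0; −1 → -1, wraps to 23 = x, carry into square.
Latitude square 4; −1 → 3.
The longitude characters are unchanged.

DG53sx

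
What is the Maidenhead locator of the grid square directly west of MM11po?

MM11oo

Longitude subsquare p = 15; −1 → 14 = o.
The latitude characters are unchanged.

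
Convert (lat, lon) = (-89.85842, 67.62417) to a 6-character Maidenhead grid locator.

MA30td

Add 180° to longitude and 90° to latitude: 247.6242, 0.1416.
Field: lon ⌊247.6242/20⌋ = 12 → M; lat ⌊0.1416/10⌋ = 0 → A.
Square: lon ⌊7.6242/2⌋ = 3; lat ⌊0.1416/1⌋ = 0.
Subsquare: lon ⌊1.6242/0.0833333⌋ = 19 → t; lat ⌊0.1416/0.0416667⌋ = 3 → d.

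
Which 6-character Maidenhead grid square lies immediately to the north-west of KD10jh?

Longitude subsquare j = 9; −1 → 8 = i.
Latitude subsquare h = 7; +1 → 8 = i.

KD10ii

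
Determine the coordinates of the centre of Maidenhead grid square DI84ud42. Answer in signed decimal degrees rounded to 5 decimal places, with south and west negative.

Field D=3, I=8: +3·20° lon, +8·10° lat → SW at lon -120°, lat -10°.
Square 8, 4: +8·2° lon, +4·1° lat → SW at lon -104°, lat -6°.
Subsquare u=20, d=3: +20·0.0833333° lon, +3·0.0416667° lat → SW at lon -102.333°, lat -5.875°.
Extended square 4, 2: +4·0.00833333° lon, +2·0.00416667° lat → SW at lon -102.3°, lat -5.86667°.
Cell spans 0.00833333° lon × 0.00416667° lat. Centre is SW corner plus half of each.
latitude -5.86458, longitude -102.29583.

-5.86458, -102.29583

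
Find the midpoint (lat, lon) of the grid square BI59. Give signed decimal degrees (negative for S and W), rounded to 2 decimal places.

Field B=1, I=8: +1·20° lon, +8·10° lat → SW at lon -160°, lat -10°.
Square 5, 9: +5·2° lon, +9·1° lat → SW at lon -150°, lat -1°.
Cell spans 2° lon × 1° lat. Centre is SW corner plus half of each.
latitude -0.50, longitude -149.00.

-0.50, -149.00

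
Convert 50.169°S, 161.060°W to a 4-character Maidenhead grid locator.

AD99

Add 180° to longitude and 90° to latitude: 18.94, 39.83.
Field: lon ⌊18.94/20⌋ = 0 → A; lat ⌊39.83/10⌋ = 3 → D.
Square: lon ⌊18.94/2⌋ = 9; lat ⌊9.83/1⌋ = 9.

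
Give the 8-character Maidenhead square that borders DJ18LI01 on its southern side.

DJ18li00

Latitude extended square 1; −1 → 0.
The longitude characters are unchanged.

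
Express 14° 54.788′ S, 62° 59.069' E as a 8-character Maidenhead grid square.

MH15lc80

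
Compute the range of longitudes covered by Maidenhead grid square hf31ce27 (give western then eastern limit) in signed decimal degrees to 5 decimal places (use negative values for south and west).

-33.81667, -33.80833

Field H=7, F=5: +7·20° lon, +5·10° lat → SW at lon -40°, lat -40°.
Square 3, 1: +3·2° lon, +1·1° lat → SW at lon -34°, lat -39°.
Subsquare c=2, e=4: +2·0.0833333° lon, +4·0.0416667° lat → SW at lon -33.8333°, lat -38.8333°.
Extended square 2, 7: +2·0.00833333° lon, +7·0.00416667° lat → SW at lon -33.8167°, lat -38.8042°.
Cell spans 0.00833333° lon × 0.00416667° lat.
west -33.81667, east -33.80833.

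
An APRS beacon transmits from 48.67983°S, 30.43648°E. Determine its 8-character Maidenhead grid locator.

KE51fh26

Add 180° to longitude and 90° to latitude: 210.43648, 41.32017.
Field: lon ⌊210.43648/20⌋ = 10 → K; lat ⌊41.32017/10⌋ = 4 → E.
Square: lon ⌊10.43648/2⌋ = 5; lat ⌊1.32017/1⌋ = 1.
Subsquare: lon ⌊0.43648/0.0833333⌋ = 5 → f; lat ⌊0.32017/0.0416667⌋ = 7 → h.
Extended square: lon ⌊0.01981/0.00833333⌋ = 2; lat ⌊0.02850/0.00416667⌋ = 6.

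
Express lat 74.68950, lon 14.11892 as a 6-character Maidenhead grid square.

JQ74bq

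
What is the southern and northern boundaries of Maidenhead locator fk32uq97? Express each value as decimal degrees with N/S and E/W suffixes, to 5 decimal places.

12.69583° N, 12.70000° N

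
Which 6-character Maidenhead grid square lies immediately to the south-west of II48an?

Longitude subsquare a = 0; −1 → -1, wraps to 23 = x, carry into square.
Longitude square 4; −1 → 3.
Latitude subsquare n = 13; −1 → 12 = m.

II38xm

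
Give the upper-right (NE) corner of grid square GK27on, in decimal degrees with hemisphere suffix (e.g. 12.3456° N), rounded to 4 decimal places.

Field G=6, K=10: +6·20° lon, +10·10° lat → SW at lon -60°, lat 10°.
Square 2, 7: +2·2° lon, +7·1° lat → SW at lon -56°, lat 17°.
Subsquare o=14, n=13: +14·0.0833333° lon, +13·0.0416667° lat → SW at lon -54.8333°, lat 17.5417°.
Cell spans 0.0833333° lon × 0.0416667° lat. NE corner is SW corner plus one full cell.
latitude 17.5833° N, longitude 54.7500° W.

17.5833° N, 54.7500° W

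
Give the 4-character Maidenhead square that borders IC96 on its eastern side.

Longitude square 9; +1 → 10, wraps to 0, carry into field.
Longitude field I = 8; +1 → 9 = J.
The latitude characters are unchanged.

JC06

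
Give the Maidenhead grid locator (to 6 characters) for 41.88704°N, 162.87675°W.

Offset from 180°W / 90°S: lon 17.1233°, lat 131.8870°.
Field: 17.1233/20 → 0 → A, 131.8870/10 → 13 → N; chars AN.
Square: 17.1233/2 → 8, 1.8870/1 → 1; chars 81.
Subsquare: 1.1233/0.0833333 → 13 → n, 0.8870/0.0416667 → 21 → v; chars nv.

AN81nv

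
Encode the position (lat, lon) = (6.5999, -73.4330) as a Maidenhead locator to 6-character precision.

FJ36go

Add 180° to longitude and 90° to latitude: 106.5670, 96.5999.
Field: 106.5670/20 → 5 → F, 96.5999/10 → 9 → J; chars FJ.
Square: 6.5670/2 → 3, 6.5999/1 → 6; chars 36.
Subsquare: 0.5670/0.0833333 → 6 → g, 0.5999/0.0416667 → 14 → o; chars go.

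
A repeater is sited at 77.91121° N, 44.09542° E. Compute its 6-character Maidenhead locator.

Add 180° to longitude and 90° to latitude: 224.0954, 167.9112.
Field (20°×10°, letters A–R): lon ⌊224.0954/20⌋ = 11 → L; lat ⌊167.9112/10⌋ = 16 → Q.
Square (2°×1°, digits 0–9): lon ⌊4.0954/2⌋ = 2; lat ⌊7.9112/1⌋ = 7.
Subsquare (5′×2.5′, letters a–x): lon ⌊0.0954/0.0833333⌋ = 1 → b; lat ⌊0.9112/0.0416667⌋ = 21 → v.

LQ27bv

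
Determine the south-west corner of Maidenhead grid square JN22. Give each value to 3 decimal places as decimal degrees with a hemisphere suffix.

42.000° N, 4.000° E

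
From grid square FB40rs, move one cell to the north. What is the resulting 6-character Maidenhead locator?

Latitude subsquare s = 18; +1 → 19 = t.
The longitude characters are unchanged.

FB40rt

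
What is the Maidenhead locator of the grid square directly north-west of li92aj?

LI82xk

Longitude subsquare a = 0; −1 → -1, wraps to 23 = x, carry into square.
Longitude square 9; −1 → 8.
Latitude subsquare j = 9; +1 → 10 = k.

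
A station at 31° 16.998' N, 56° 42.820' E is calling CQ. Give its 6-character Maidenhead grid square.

LM81ig

Offset from 180°W / 90°S: lon 236.7137°, lat 121.2833°.
Field (20°×10°, letters A–R): 236.7137/20 → 11 → L, 121.2833/10 → 12 → M; chars LM.
Square (2°×1°, digits 0–9): 16.7137/2 → 8, 1.2833/1 → 1; chars 81.
Subsquare (5′×2.5′, letters a–x): 0.7137/0.0833333 → 8 → i, 0.2833/0.0416667 → 6 → g; chars ig.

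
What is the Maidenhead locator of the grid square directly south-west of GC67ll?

GC67kk

Longitude subsquare l = 11; −1 → 10 = k.
Latitude subsquare l = 11; −1 → 10 = k.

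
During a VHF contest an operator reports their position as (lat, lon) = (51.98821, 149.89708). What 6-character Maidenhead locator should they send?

QO41wx

Add 180° to longitude and 90° to latitude: 329.8971, 141.9882.
Field: lon ⌊329.8971/20⌋ = 16 → Q; lat ⌊141.9882/10⌋ = 14 → O.
Square: lon ⌊9.8971/2⌋ = 4; lat ⌊1.9882/1⌋ = 1.
Subsquare: lon ⌊1.8971/0.0833333⌋ = 22 → w; lat ⌊0.9882/0.0416667⌋ = 23 → x.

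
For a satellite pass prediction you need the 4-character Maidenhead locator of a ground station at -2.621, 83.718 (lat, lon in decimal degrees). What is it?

Shift to the Maidenhead origin (180°W, 90°S): lon 263.72, lat 87.38.
Field: 263.72/20 → 13 → N, 87.38/10 → 8 → I; chars NI.
Square: 3.72/2 → 1, 7.38/1 → 7; chars 17.

NI17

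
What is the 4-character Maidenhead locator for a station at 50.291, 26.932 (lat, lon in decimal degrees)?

KO30

Shift to the Maidenhead origin (180°W, 90°S): lon 206.93, lat 140.29.
Field: 206.93/20 → 10 → K, 140.29/10 → 14 → O; chars KO.
Square: 6.93/2 → 3, 0.29/1 → 0; chars 30.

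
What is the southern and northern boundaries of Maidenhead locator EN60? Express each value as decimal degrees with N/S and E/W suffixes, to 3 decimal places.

40.000° N, 41.000° N

Field E=4, N=13: +4·20° lon, +13·10° lat → SW at lon -100°, lat 40°.
Square 6, 0: +6·2° lon, +0·1° lat → SW at lon -88°, lat 40°.
Cell spans 2° lon × 1° lat.
south 40.000° N, north 41.000° N.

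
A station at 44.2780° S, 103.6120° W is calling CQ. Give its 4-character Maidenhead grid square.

Add 180° to longitude and 90° to latitude: 76.39, 45.72.
Field: lon ⌊76.39/20⌋ = 3 → D; lat ⌊45.72/10⌋ = 4 → E.
Square: lon ⌊16.39/2⌋ = 8; lat ⌊5.72/1⌋ = 5.

DE85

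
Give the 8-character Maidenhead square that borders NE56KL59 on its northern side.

Latitude extended square 9; +1 → 10, wraps to 0, carry into subsquare.
Latitude subsquare l = 11; +1 → 12 = m.
The longitude characters are unchanged.

NE56km50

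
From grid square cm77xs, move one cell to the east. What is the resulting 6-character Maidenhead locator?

CM87as

Longitude subsquare x = 23; +1 → 24, wraps to 0 = a, carry into square.
Longitude square 7; +1 → 8.
The latitude characters are unchanged.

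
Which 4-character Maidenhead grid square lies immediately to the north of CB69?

CC60

Latitude square 9; +1 → 10, wraps to 0, carry into field.
Latitude field B = 1; +1 → 2 = C.
The longitude characters are unchanged.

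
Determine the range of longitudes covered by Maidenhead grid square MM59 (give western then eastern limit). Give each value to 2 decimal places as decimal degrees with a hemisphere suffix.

70.00° E, 72.00° E

Field M=12, M=12: +12·20° lon, +12·10° lat → SW at lon 60°, lat 30°.
Square 5, 9: +5·2° lon, +9·1° lat → SW at lon 70°, lat 39°.
Cell spans 2° lon × 1° lat.
west 70.00° E, east 72.00° E.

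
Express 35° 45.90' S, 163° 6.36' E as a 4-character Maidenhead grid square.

RF14

Offset from 180°W / 90°S: lon 343.11°, lat 54.23°.
Field: lon ⌊343.11/20⌋ = 17 → R; lat ⌊54.23/10⌋ = 5 → F.
Square: lon ⌊3.11/2⌋ = 1; lat ⌊4.23/1⌋ = 4.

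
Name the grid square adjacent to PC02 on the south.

Latitude square 2; −1 → 1.
The longitude characters are unchanged.

PC01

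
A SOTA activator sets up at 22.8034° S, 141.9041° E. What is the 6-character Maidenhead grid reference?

QG07we

Add 180° to longitude and 90° to latitude: 321.9041, 67.1966.
Field: 321.9041/20 → 16 → Q, 67.1966/10 → 6 → G; chars QG.
Square: 1.9041/2 → 0, 7.1966/1 → 7; chars 07.
Subsquare: 1.9041/0.0833333 → 22 → w, 0.1966/0.0416667 → 4 → e; chars we.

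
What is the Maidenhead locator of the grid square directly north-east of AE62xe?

AE72af

Longitude subsquare x = 23; +1 → 24, wraps to 0 = a, carry into square.
Longitude square 6; +1 → 7.
Latitude subsquare e = 4; +1 → 5 = f.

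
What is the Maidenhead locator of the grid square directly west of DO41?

Longitude square 4; −1 → 3.
The latitude characters are unchanged.

DO31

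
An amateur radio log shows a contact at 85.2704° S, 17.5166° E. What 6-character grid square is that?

Offset from 180°W / 90°S: lon 197.5166°, lat 4.7296°.
Field (20°×10°, letters A–R): lon ⌊197.5166/20⌋ = 9 → J; lat ⌊4.7296/10⌋ = 0 → A.
Square (2°×1°, digits 0–9): lon ⌊17.5166/2⌋ = 8; lat ⌊4.7296/1⌋ = 4.
Subsquare (5′×2.5′, letters a–x): lon ⌊1.5166/0.0833333⌋ = 18 → s; lat ⌊0.7296/0.0416667⌋ = 17 → r.

JA84sr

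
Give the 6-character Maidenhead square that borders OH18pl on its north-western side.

OH18om

Longitude subsquare p = 15; −1 → 14 = o.
Latitude subsquare l = 11; +1 → 12 = m.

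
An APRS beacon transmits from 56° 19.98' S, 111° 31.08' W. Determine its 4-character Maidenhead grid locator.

Shift to the Maidenhead origin (180°W, 90°S): lon 68.48, lat 33.67.
Field: 68.48/20 → 3 → D, 33.67/10 → 3 → D; chars DD.
Square: 8.48/2 → 4, 3.67/1 → 3; chars 43.

DD43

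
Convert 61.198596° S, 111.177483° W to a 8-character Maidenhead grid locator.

Offset from 180°W / 90°S: lon 68.82252°, lat 28.80140°.
Field: lon ⌊68.82252/20⌋ = 3 → D; lat ⌊28.80140/10⌋ = 2 → C.
Square: lon ⌊8.82252/2⌋ = 4; lat ⌊8.80140/1⌋ = 8.
Subsquare: lon ⌊0.82252/0.0833333⌋ = 9 → j; lat ⌊0.80140/0.0416667⌋ = 19 → t.
Extended square: lon ⌊0.07252/0.00833333⌋ = 8; lat ⌊0.00974/0.00416667⌋ = 2.

DC48jt82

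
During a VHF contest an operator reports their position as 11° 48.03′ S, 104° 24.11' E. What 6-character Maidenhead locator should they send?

OH28ee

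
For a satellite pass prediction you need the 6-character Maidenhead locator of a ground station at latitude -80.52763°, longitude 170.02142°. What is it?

RA59al

Offset from 180°W / 90°S: lon 350.0214°, lat 9.4724°.
Field: 350.0214/20 → 17 → R, 9.4724/10 → 0 → A; chars RA.
Square: 10.0214/2 → 5, 9.4724/1 → 9; chars 59.
Subsquare: 0.0214/0.0833333 → 0 → a, 0.4724/0.0416667 → 11 → l; chars al.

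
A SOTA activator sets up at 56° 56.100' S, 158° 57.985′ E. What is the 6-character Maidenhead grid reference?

Add 180° to longitude and 90° to latitude: 338.9664, 33.0650.
Field: 338.9664/20 → 16 → Q, 33.0650/10 → 3 → D; chars QD.
Square: 18.9664/2 → 9, 3.0650/1 → 3; chars 93.
Subsquare: 0.9664/0.0833333 → 11 → l, 0.0650/0.0416667 → 1 → b; chars lb.

QD93lb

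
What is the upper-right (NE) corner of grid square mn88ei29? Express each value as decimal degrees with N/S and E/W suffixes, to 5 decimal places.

48.37500° N, 76.35833° E

Field M=12, N=13: +12·20° lon, +13·10° lat → SW at lon 60°, lat 40°.
Square 8, 8: +8·2° lon, +8·1° lat → SW at lon 76°, lat 48°.
Subsquare e=4, i=8: +4·0.0833333° lon, +8·0.0416667° lat → SW at lon 76.3333°, lat 48.3333°.
Extended square 2, 9: +2·0.00833333° lon, +9·0.00416667° lat → SW at lon 76.35°, lat 48.3708°.
Cell spans 0.00833333° lon × 0.00416667° lat. NE corner is SW corner plus one full cell.
latitude 48.37500° N, longitude 76.35833° E.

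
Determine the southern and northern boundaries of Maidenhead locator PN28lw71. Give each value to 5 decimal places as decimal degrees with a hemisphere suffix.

Field P=15, N=13: +15·20° lon, +13·10° lat → SW at lon 120°, lat 40°.
Square 2, 8: +2·2° lon, +8·1° lat → SW at lon 124°, lat 48°.
Subsquare l=11, w=22: +11·0.0833333° lon, +22·0.0416667° lat → SW at lon 124.917°, lat 48.9167°.
Extended square 7, 1: +7·0.00833333° lon, +1·0.00416667° lat → SW at lon 124.975°, lat 48.9208°.
Cell spans 0.00833333° lon × 0.00416667° lat.
south 48.92083° N, north 48.92500° N.

48.92083° N, 48.92500° N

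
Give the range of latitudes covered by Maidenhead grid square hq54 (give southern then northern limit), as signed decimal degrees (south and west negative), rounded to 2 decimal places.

74.00, 75.00

Field H=7, Q=16: +7·20° lon, +16·10° lat → SW at lon -40°, lat 70°.
Square 5, 4: +5·2° lon, +4·1° lat → SW at lon -30°, lat 74°.
Cell spans 2° lon × 1° lat.
south 74.00, north 75.00.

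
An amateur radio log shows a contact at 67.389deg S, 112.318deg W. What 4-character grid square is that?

Shift to the Maidenhead origin (180°W, 90°S): lon 67.68, lat 22.61.
Field: 67.68/20 → 3 → D, 22.61/10 → 2 → C; chars DC.
Square: 7.68/2 → 3, 2.61/1 → 2; chars 32.

DC32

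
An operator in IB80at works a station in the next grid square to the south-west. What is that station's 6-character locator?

Longitude subsquare a = 0; −1 → -1, wraps to 23 = x, carry into square.
Longitude square 8; −1 → 7.
Latitude subsquare t = 19; −1 → 18 = s.

IB70xs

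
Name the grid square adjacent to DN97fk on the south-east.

Longitude subsquare f = 5; +1 → 6 = g.
Latitude subsquare k = 10; −1 → 9 = j.

DN97gj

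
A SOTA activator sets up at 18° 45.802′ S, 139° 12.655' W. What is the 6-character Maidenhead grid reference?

CH01jf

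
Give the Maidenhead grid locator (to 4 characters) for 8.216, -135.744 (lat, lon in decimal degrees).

Add 180° to longitude and 90° to latitude: 44.26, 98.22.
Field: lon ⌊44.26/20⌋ = 2 → C; lat ⌊98.22/10⌋ = 9 → J.
Square: lon ⌊4.26/2⌋ = 2; lat ⌊8.22/1⌋ = 8.

CJ28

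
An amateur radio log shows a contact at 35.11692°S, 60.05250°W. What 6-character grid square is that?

FF94xv

Add 180° to longitude and 90° to latitude: 119.9475, 54.8831.
Field: 119.9475/20 → 5 → F, 54.8831/10 → 5 → F; chars FF.
Square: 19.9475/2 → 9, 4.8831/1 → 4; chars 94.
Subsquare: 1.9475/0.0833333 → 23 → x, 0.8831/0.0416667 → 21 → v; chars xv.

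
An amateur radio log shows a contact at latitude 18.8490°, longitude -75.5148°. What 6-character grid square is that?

Offset from 180°W / 90°S: lon 104.4852°, lat 108.8490°.
Field: lon ⌊104.4852/20⌋ = 5 → F; lat ⌊108.8490/10⌋ = 10 → K.
Square: lon ⌊4.4852/2⌋ = 2; lat ⌊8.8490/1⌋ = 8.
Subsquare: lon ⌊0.4852/0.0833333⌋ = 5 → f; lat ⌊0.8490/0.0416667⌋ = 20 → u.

FK28fu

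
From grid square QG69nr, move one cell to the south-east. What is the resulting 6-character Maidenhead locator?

QG69oq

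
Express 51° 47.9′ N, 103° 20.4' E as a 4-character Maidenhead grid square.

OO11

Offset from 180°W / 90°S: lon 283.34°, lat 141.80°.
Field: 283.34/20 → 14 → O, 141.80/10 → 14 → O; chars OO.
Square: 3.34/2 → 1, 1.80/1 → 1; chars 11.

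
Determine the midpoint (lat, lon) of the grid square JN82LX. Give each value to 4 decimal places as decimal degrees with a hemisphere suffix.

Field J=9, N=13: +9·20° lon, +13·10° lat → SW at lon 0°, lat 40°.
Square 8, 2: +8·2° lon, +2·1° lat → SW at lon 16°, lat 42°.
Subsquare l=11, x=23: +11·0.0833333° lon, +23·0.0416667° lat → SW at lon 16.9167°, lat 42.9583°.
Cell spans 0.0833333° lon × 0.0416667° lat. Centre is SW corner plus half of each.
latitude 42.9792° N, longitude 16.9583° E.

42.9792° N, 16.9583° E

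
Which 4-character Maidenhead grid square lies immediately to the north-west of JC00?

IC91

Longitude square 0; −1 → -1, wraps to 9, carry into field.
Longitude field J = 9; −1 → 8 = I.
Latitude square 0; +1 → 1.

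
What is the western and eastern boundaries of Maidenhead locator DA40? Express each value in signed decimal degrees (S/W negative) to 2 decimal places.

-112.00, -110.00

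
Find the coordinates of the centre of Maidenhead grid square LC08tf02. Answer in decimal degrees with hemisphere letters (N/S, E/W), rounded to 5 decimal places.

Field L=11, C=2: +11·20° lon, +2·10° lat → SW at lon 40°, lat -70°.
Square 0, 8: +0·2° lon, +8·1° lat → SW at lon 40°, lat -62°.
Subsquare t=19, f=5: +19·0.0833333° lon, +5·0.0416667° lat → SW at lon 41.5833°, lat -61.7917°.
Extended square 0, 2: +0·0.00833333° lon, +2·0.00416667° lat → SW at lon 41.5833°, lat -61.7833°.
Cell spans 0.00833333° lon × 0.00416667° lat. Centre is SW corner plus half of each.
latitude 61.78125° S, longitude 41.58750° E.

61.78125° S, 41.58750° E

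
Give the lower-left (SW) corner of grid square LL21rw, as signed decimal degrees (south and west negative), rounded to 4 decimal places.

21.9167, 45.4167

Field L=11, L=11: +11·20° lon, +11·10° lat → SW at lon 40°, lat 20°.
Square 2, 1: +2·2° lon, +1·1° lat → SW at lon 44°, lat 21°.
Subsquare r=17, w=22: +17·0.0833333° lon, +22·0.0416667° lat → SW at lon 45.4167°, lat 21.9167°.
latitude 21.9167, longitude 45.4167.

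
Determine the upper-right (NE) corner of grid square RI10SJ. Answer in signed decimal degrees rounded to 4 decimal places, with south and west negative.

-9.5833, 163.5833

Field R=17, I=8: +17·20° lon, +8·10° lat → SW at lon 160°, lat -10°.
Square 1, 0: +1·2° lon, +0·1° lat → SW at lon 162°, lat -10°.
Subsquare s=18, j=9: +18·0.0833333° lon, +9·0.0416667° lat → SW at lon 163.5°, lat -9.625°.
Cell spans 0.0833333° lon × 0.0416667° lat. NE corner is SW corner plus one full cell.
latitude -9.5833, longitude 163.5833.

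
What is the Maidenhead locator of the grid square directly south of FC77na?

FC76nx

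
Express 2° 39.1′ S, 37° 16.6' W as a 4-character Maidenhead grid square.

Offset from 180°W / 90°S: lon 142.72°, lat 87.35°.
Field: lon ⌊142.72/20⌋ = 7 → H; lat ⌊87.35/10⌋ = 8 → I.
Square: lon ⌊2.72/2⌋ = 1; lat ⌊7.35/1⌋ = 7.

HI17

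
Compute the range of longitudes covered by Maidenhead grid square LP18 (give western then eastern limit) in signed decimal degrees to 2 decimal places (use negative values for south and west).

42.00, 44.00

Field L=11, P=15: +11·20° lon, +15·10° lat → SW at lon 40°, lat 60°.
Square 1, 8: +1·2° lon, +8·1° lat → SW at lon 42°, lat 68°.
Cell spans 2° lon × 1° lat.
west 42.00, east 44.00.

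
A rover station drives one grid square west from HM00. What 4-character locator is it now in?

Longitude square 0; −1 → -1, wraps to 9, carry into field.
Longitude field H = 7; −1 → 6 = G.
The latitude characters are unchanged.

GM90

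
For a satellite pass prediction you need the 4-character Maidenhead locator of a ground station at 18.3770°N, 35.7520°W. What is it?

HK28

Shift to the Maidenhead origin (180°W, 90°S): lon 144.25, lat 108.38.
Field: lon ⌊144.25/20⌋ = 7 → H; lat ⌊108.38/10⌋ = 10 → K.
Square: lon ⌊4.25/2⌋ = 2; lat ⌊8.38/1⌋ = 8.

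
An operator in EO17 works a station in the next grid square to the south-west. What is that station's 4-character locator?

EO06

Longitude square 1; −1 → 0.
Latitude square 7; −1 → 6.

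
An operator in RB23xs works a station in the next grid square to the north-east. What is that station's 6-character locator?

RB33at

Longitude subsquare x = 23; +1 → 24, wraps to 0 = a, carry into square.
Longitude square 2; +1 → 3.
Latitude subsquare s = 18; +1 → 19 = t.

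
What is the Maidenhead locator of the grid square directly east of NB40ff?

NB40gf

Longitude subsquare f = 5; +1 → 6 = g.
The latitude characters are unchanged.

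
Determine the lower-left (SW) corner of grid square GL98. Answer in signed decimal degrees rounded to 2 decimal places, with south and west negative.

Field G=6, L=11: +6·20° lon, +11·10° lat → SW at lon -60°, lat 20°.
Square 9, 8: +9·2° lon, +8·1° lat → SW at lon -42°, lat 28°.
latitude 28.00, longitude -42.00.

28.00, -42.00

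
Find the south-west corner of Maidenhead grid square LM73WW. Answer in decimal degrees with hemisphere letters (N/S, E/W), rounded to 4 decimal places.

Field L=11, M=12: +11·20° lon, +12·10° lat → SW at lon 40°, lat 30°.
Square 7, 3: +7·2° lon, +3·1° lat → SW at lon 54°, lat 33°.
Subsquare w=22, w=22: +22·0.0833333° lon, +22·0.0416667° lat → SW at lon 55.8333°, lat 33.9167°.
latitude 33.9167° N, longitude 55.8333° E.

33.9167° N, 55.8333° E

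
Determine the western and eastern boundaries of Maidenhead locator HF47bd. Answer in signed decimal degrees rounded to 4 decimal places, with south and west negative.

-31.9167, -31.8333

Field H=7, F=5: +7·20° lon, +5·10° lat → SW at lon -40°, lat -40°.
Square 4, 7: +4·2° lon, +7·1° lat → SW at lon -32°, lat -33°.
Subsquare b=1, d=3: +1·0.0833333° lon, +3·0.0416667° lat → SW at lon -31.9167°, lat -32.875°.
Cell spans 0.0833333° lon × 0.0416667° lat.
west -31.9167, east -31.8333.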